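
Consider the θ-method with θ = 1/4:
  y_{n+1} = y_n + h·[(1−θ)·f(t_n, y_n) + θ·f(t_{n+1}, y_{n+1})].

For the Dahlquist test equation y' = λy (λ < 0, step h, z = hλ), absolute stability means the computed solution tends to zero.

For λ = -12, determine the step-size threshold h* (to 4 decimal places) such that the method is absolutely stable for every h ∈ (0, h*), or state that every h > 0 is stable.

(-4.0000,0); λ=-12 ⇒ h* = (4)/12 = 0.3333.

With y'=λy (z=hλ):
  y_{n+1} = y_n + z·[3/4·y_n + 1/4·y_{n+1}] ⇒ (1 − 1/4z)y_{n+1} = (1 + 3/4z)y_n
  ⇒ R(z) = (1 + 3/4z)/(1 − 1/4z).

Solve |R(x)|<1 on ℝ⁻.
x=-1.48: |R|=0.0803
R=−1: 1+3/4x = −1+1/4x ⇒ -1/2x=2 ⇒ x=2/(-1/2)=-4.0000
Confirm numerically:
  x=-3.609: |R|=0.89723 <1
  x=-2.572: |R|=0.56543 <1
  x=-2.015: |R|=0.33998 <1
  x=-4.245: |R|=1.05943 >1
  x=-4.112: |R|=1.02761 >1
So |R|<1 on (-4.0000, 0).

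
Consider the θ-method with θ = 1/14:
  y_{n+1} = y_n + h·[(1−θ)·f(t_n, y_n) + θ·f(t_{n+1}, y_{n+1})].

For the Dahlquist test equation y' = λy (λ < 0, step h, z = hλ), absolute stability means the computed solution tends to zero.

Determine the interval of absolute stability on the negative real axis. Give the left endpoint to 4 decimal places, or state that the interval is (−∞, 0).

(-2.3333, 0).

Set f=λy, z=hλ:
  y_{n+1} = y_n + z·[13/14·y_n + 1/14·y_{n+1}] ⇒ (1 − 1/14z)y_{n+1} = (1 + 13/14z)y_n
  R(z) = (1 + 13/14z)/(1 − 1/14z).

Find x<0 with |R(x)|<1.
x=-0.79: |R|=0.2522
R=−1: 1+13/14x = −1+1/14x ⇒ -6/7x=2 ⇒ x=2/(-6/7)=-2.3333
Confirm numerically:
  x=-1.874: |R|=0.65277 <1
  x=-1.734: |R|=0.54290 <1
  x=-1.667: |R|=0.48963 <1
  x=-2.673: |R|=1.24447 >1
  x=-2.579: |R|=1.17782 >1
  x=-2.537: |R|=1.14779 >1
Interval (-2.3333, 0).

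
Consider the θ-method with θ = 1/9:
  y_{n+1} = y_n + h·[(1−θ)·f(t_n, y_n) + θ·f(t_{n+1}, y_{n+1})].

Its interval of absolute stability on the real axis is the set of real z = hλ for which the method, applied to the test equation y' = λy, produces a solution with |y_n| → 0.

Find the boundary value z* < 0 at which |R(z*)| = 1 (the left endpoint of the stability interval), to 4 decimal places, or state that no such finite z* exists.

With y'=λy (z=hλ):
  y_{n+1} = y_n + z·[8/9·y_n + 1/9·y_{n+1}] ⇒ (1 − 1/9z)y_{n+1} = (1 + 8/9z)y_n
  Hence R(z) = (1 + 8/9z)/(1 − 1/9z).

Need |R(x)|<1, x<0.
x=-0.7: |R|=0.3505
R=−1: 1+8/9x = −1+1/9x ⇒ -7/9x=2 ⇒ x=2/(-7/9)=-2.5714
Confirm numerically:
  x=-2.461: |R|=0.93255 <1
  x=-2.363: |R|=0.87160 <1
  x=-1.746: |R|=0.46231 <1
  x=-1.474: |R|=0.26656 <1
  x=-2.879: |R|=1.18124 >1
  x=-2.739: |R|=1.09992 >1
  x=-2.608: |R|=1.02205 >1
Interval (-2.5714, 0).

z* = -2.5714.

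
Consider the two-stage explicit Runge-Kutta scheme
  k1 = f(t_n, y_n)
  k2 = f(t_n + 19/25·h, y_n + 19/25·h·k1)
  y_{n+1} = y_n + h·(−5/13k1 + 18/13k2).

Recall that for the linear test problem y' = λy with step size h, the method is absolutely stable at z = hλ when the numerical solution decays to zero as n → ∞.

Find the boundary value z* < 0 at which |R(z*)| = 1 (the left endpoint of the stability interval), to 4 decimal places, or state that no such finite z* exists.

With y'=λy (z=hλ):
  k1=λy_n ⇒ h·k1=z·y_n;  k2=λ(1+19/25z)y_n ⇒ h·k2=z(1+19/25z)y_n
  y_{n+1}/y_n = 1 − 5/13z + 18/13z(1+19/25z) = 1 + z + 342/325z²
  so R(z) = 1 + z + 342/325z².

Solve |R(x)|<1 on ℝ⁻.
x=-0.42: |R|=0.7656
R=1: x+342/325x²=0 ⇒ x=−325/342=-0.9503; min R=1−1/(4·342/325)=0.7624>−1
Confirm numerically:
  x=-0.643: |R|=0.79208 <1
  x=-0.626: |R|=0.78637 <1
  x=-0.381: |R|=0.77175 <1
  x=-1.387: |R|=1.63740 >1
  x=-1.350: |R|=1.56783 >1
So |R|<1 on (-0.9503, 0).

left endpoint -0.9503.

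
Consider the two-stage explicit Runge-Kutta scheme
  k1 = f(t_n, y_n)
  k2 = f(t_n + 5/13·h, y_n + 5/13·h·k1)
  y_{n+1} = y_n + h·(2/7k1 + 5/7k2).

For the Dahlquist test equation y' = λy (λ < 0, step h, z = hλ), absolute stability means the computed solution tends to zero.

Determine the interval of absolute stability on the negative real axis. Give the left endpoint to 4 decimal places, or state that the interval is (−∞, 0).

z∈(-3.6400,0).

With y'=λy (z=hλ):
  k1=λy_n ⇒ h·k1=z·y_n;  k2=λ(1+5/13z)y_n ⇒ h·k2=z(1+5/13z)y_n
  y_{n+1}/y_n = 1 + 2/7z + 5/7z(1+5/13z) = 1 + z + 25/91z²
  R(z) = 1 + z + 25/91z².

Need |R(x)|<1, x<0.
x=-0.94: |R|=0.3027
R=1: x+25/91x²=0 ⇒ x=−91/25=-3.6400; min R=1−1/(4·25/91)=0.0900>−1
Confirm numerically:
  x=-2.274: |R|=0.14663 <1
  x=-1.825: |R|=0.09001 <1
  x=-1.760: |R|=0.09099 <1
  x=-1.548: |R|=0.11033 <1
  x=-4.151: |R|=1.58274 >1
  x=-4.087: |R|=1.50189 >1
  x=-3.760: |R|=1.12396 >1
Interval (-3.6400, 0).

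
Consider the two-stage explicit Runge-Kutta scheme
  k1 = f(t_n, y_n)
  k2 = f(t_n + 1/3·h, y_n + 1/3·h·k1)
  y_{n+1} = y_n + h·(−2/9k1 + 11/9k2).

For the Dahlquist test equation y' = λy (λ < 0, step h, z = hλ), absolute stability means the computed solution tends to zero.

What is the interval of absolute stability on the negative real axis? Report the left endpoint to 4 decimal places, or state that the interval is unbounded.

z∈(-2.4545,0).

Test eqn y'=λy, z=hλ:
  k1=λy_n ⇒ h·k1=z·y_n;  k2=λ(1+1/3z)y_n ⇒ h·k2=z(1+1/3z)y_n
  y_{n+1}/y_n = 1 − 2/9z + 11/9z(1+1/3z) = 1 + z + 11/27z²
  so R(z) = 1 + z + 11/27z².

Need |R(x)|<1, x<0.
x=-1.54: |R|=0.4262
R=1: x+11/27x²=0 ⇒ x=−27/11=-2.4545; min R=1−1/(4·11/27)=0.3864>−1
Confirm numerically:
  x=-2.226: |R|=0.79273 <1
  x=-2.090: |R|=0.68960 <1
  x=-1.476: |R|=0.41157 <1
  x=-1.125: |R|=0.39062 <1
  x=-2.917: |R|=1.54958 >1
  x=-2.796: |R|=1.38895 >1
Stable set (-2.4545, 0).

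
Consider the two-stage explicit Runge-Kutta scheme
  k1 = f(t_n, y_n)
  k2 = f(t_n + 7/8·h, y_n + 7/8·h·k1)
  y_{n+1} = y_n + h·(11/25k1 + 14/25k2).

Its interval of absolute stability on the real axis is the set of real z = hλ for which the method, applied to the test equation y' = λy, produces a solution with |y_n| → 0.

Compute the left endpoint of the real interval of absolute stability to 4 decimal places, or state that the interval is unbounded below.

z* = -2.0408.

With y'=λy (z=hλ):
  k1=λy_n ⇒ h·k1=z·y_n;  k2=λ(1+7/8z)y_n ⇒ h·k2=z(1+7/8z)y_n
  y_{n+1}/y_n = 1 + 11/25z + 14/25z(1+7/8z) = 1 + z + 49/100z²
  so R(z) = 1 + z + 49/100z².

Solve |R(x)|<1 on ℝ⁻.
x=-1.58: |R|=0.6432
R=1: x+49/100x²=0 ⇒ x=−100/49=-2.0408; min R=1−1/(4·49/100)=0.4898>−1
Confirm numerically:
  x=-1.665: |R|=0.69339 <1
  x=-0.892: |R|=0.49788 <1
  x=-0.886: |R|=0.49865 <1
  x=-0.821: |R|=0.50928 <1
  x=-2.459: |R|=1.50387 >1
  x=-2.070: |R|=1.02960 >1
Interval (-2.0408, 0).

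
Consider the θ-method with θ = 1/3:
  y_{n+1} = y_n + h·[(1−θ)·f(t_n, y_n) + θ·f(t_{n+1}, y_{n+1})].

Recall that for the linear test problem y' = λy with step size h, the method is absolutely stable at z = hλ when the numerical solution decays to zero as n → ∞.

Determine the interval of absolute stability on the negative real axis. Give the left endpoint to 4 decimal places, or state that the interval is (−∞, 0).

z∈(-6.0000,0).

Test eqn y'=λy, z=hλ:
  y_{n+1} = y_n + z·[2/3·y_n + 1/3·y_{n+1}] ⇒ (1 − 1/3z)y_{n+1} = (1 + 2/3z)y_n
  Hence R(z) = (1 + 2/3z)/(1 − 1/3z).

Boundary: |R(x)|=1, x<0.
x=-0.53: |R|=0.5496
R=−1: 1+2/3x = −1+1/3x ⇒ -1/3x=2 ⇒ x=2/(-1/3)=-6.0000
Confirm numerically:
  x=-5.650: |R|=0.95954 <1
  x=-5.363: |R|=0.92383 <1
  x=-2.706: |R|=0.42271 <1
  x=-6.591: |R|=1.06162 >1
  x=-6.281: |R|=1.03028 >1
Interval (-6.0000, 0).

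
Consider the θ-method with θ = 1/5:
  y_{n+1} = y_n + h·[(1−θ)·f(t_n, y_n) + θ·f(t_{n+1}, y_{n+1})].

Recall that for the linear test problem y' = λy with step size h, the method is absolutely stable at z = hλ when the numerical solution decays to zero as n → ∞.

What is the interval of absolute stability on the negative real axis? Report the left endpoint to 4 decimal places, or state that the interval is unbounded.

With y'=λy (z=hλ):
  y_{n+1} = y_n + z·[4/5·y_n + 1/5·y_{n+1}] ⇒ (1 − 1/5z)y_{n+1} = (1 + 4/5z)y_n
  ⇒ R(z) = (1 + 4/5z)/(1 − 1/5z).

Solve |R(x)|<1 on ℝ⁻.
x=-1.45: |R|=0.1240
R=−1: 1+4/5x = −1+1/5x ⇒ -3/5x=2 ⇒ x=2/(-3/5)=-3.3333
Confirm numerically:
  x=-3.174: |R|=0.94152 <1
  x=-2.820: |R|=0.80307 <1
  x=-2.656: |R|=0.73459 <1
  x=-2.221: |R|=0.53788 <1
  x=-3.724: |R|=1.13434 >1
  x=-3.614: |R|=1.09775 >1
Stable set (-3.3333, 0).

(-3.3333, 0).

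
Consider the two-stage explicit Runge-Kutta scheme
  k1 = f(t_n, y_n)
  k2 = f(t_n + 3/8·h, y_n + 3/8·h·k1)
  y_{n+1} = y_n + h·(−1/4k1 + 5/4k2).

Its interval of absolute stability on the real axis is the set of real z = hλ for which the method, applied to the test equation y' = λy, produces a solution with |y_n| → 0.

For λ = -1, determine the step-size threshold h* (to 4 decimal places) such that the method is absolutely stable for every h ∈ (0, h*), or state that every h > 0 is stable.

(-2.1333,0); λ=-1 ⇒ h* = (32/15)/1 = 2.1333.

Test eqn y'=λy, z=hλ:
  k1=λy_n ⇒ h·k1=z·y_n;  k2=λ(1+3/8z)y_n ⇒ h·k2=z(1+3/8z)y_n
  y_{n+1}/y_n = 1 − 1/4z + 5/4z(1+3/8z) = 1 + z + 15/32z²
  Hence R(z) = 1 + z + 15/32z².

Solve |R(x)|<1 on ℝ⁻.
x=-1.46: |R|=0.5392
R=1: x+15/32x²=0 ⇒ x=−32/15=-2.1333; min R=1−1/(4·15/32)=0.4667>−1
Confirm numerically:
  x=-1.731: |R|=0.67354 <1
  x=-1.533: |R|=0.56860 <1
  x=-1.321: |R|=0.49699 <1
  x=-2.696: |R|=1.71107 >1
  x=-2.601: |R|=1.57019 >1
Stable set (-2.1333, 0).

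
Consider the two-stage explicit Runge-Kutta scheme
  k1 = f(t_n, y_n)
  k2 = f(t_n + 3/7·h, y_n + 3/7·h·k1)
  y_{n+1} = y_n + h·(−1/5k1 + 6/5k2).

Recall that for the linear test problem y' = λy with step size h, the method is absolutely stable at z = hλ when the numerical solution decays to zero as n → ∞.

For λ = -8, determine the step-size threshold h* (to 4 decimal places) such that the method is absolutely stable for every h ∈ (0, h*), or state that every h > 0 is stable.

Test eqn y'=λy, z=hλ:
  k1=λy_n ⇒ h·k1=z·y_n;  k2=λ(1+3/7z)y_n ⇒ h·k2=z(1+3/7z)y_n
  y_{n+1}/y_n = 1 − 1/5z + 6/5z(1+3/7z) = 1 + z + 18/35z²
  R(z) = 1 + z + 18/35z².

Need |R(x)|<1, x<0.
x=-0.64: |R|=0.5707
R=1: x+18/35x²=0 ⇒ x=−35/18=-1.9444; min R=1−1/(4·18/35)=0.5139>−1
Confirm numerically:
  x=-1.718: |R|=0.79993 <1
  x=-1.408: |R|=0.61155 <1
  x=-1.032: |R|=0.51573 <1
  x=-2.443: |R|=1.62639 >1
  x=-2.393: |R|=1.55203 >1
So |R|<1 on (-1.9444, 0).

(-1.9444,0); λ=-8 ⇒ h* = (35/18)/8 = 0.2431.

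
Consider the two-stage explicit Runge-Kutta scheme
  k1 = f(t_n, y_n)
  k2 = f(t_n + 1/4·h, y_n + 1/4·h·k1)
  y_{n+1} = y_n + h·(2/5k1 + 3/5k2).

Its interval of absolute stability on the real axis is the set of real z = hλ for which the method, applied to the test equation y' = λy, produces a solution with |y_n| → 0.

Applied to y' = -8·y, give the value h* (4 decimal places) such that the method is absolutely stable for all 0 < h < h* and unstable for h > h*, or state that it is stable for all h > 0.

Set f=λy, z=hλ:
  k1=λy_n ⇒ h·k1=z·y_n;  k2=λ(1+1/4z)y_n ⇒ h·k2=z(1+1/4z)y_n
  y_{n+1}/y_n = 1 + 2/5z + 3/5z(1+1/4z) = 1 + z + 3/20z²
  R(z) = 1 + z + 3/20z².

Need |R(x)|<1, x<0.
x=-0.78: |R|=0.3113
R=1: x+3/20x²=0 ⇒ x=−20/3=-6.6667; min R=1−1/(4·3/20)=-0.6667>−1
Confirm numerically:
  x=-6.316: |R|=0.66778 <1
  x=-4.430: |R|=0.48626 <1
  x=-3.351: |R|=0.66662 <1
  x=-7.138: |R|=1.50466 >1
  x=-6.801: |R|=1.13704 >1
So |R|<1 on (-6.6667, 0).

(-6.6667,0); λ=-8 ⇒ h* = (20/3)/8 = 0.8333.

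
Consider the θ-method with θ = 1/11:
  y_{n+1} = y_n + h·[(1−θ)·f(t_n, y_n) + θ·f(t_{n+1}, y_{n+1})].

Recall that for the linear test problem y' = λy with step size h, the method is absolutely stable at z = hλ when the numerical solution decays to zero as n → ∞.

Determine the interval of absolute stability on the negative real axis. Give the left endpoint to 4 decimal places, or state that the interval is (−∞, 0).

(-2.4444, 0).

With y'=λy (z=hλ):
  y_{n+1} = y_n + z·[10/11·y_n + 1/11·y_{n+1}] ⇒ (1 − 1/11z)y_{n+1} = (1 + 10/11z)y_n
  Hence R(z) = (1 + 10/11z)/(1 − 1/11z).

Solve |R(x)|<1 on ℝ⁻.
x=-0.79: |R|=0.2629
R=−1: 1+10/11x = −1+1/11x ⇒ -9/11x=2 ⇒ x=2/(-9/11)=-2.4444
Confirm numerically:
  x=-2.361: |R|=0.94379 <1
  x=-2.095: |R|=0.75983 <1
  x=-1.823: |R|=0.56383 <1
  x=-1.259: |R|=0.12970 <1
  x=-3.033: |R|=1.37747 >1
  x=-2.618: |R|=1.11470 >1
Stable set (-2.4444, 0).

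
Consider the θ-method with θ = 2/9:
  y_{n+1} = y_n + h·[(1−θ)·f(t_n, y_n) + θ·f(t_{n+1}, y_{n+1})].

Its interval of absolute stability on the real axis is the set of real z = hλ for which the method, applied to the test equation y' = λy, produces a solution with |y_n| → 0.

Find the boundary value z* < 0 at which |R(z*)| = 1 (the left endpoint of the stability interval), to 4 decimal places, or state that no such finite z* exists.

z* = -3.6000.

Test eqn y'=λy, z=hλ:
  y_{n+1} = y_n + z·[7/9·y_n + 2/9·y_{n+1}] ⇒ (1 − 2/9z)y_{n+1} = (1 + 7/9z)y_n
  ⇒ R(z) = (1 + 7/9z)/(1 − 2/9z).

Solve |R(x)|<1 on ℝ⁻.
x=-1.45: |R|=0.0966
R=−1: 1+7/9x = −1+2/9x ⇒ -5/9x=2 ⇒ x=2/(-5/9)=-3.6000
Confirm numerically:
  x=-3.062: |R|=0.82214 <1
  x=-2.935: |R|=0.77640 <1
  x=-1.754: |R|=0.26207 <1
  x=-3.967: |R|=1.10836 >1
  x=-3.820: |R|=1.06611 >1
Stable set (-3.6000, 0).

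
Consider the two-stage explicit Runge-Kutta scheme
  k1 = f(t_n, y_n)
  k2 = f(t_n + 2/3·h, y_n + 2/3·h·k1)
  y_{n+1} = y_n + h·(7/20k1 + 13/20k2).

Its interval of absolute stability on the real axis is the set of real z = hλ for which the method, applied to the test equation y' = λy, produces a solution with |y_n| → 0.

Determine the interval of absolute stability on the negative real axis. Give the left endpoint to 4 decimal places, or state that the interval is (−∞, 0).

Test eqn y'=λy, z=hλ:
  k1=λy_n ⇒ h·k1=z·y_n;  k2=λ(1+2/3z)y_n ⇒ h·k2=z(1+2/3z)y_n
  y_{n+1}/y_n = 1 + 7/20z + 13/20z(1+2/3z) = 1 + z + 13/30z²
  ⇒ R(z) = 1 + z + 13/30z².

Boundary: |R(x)|=1, x<0.
x=-0.49: |R|=0.6140
R=1: x+13/30x²=0 ⇒ x=−30/13=-2.3077; min R=1−1/(4·13/30)=0.4231>−1
Confirm numerically:
  x=-2.250: |R|=0.94375 <1
  x=-1.896: |R|=0.66175 <1
  x=-1.864: |R|=0.64161 <1
  x=-2.629: |R|=1.36604 >1
  x=-2.455: |R|=1.15671 >1
Interval (-2.3077, 0).

z∈(-2.3077,0).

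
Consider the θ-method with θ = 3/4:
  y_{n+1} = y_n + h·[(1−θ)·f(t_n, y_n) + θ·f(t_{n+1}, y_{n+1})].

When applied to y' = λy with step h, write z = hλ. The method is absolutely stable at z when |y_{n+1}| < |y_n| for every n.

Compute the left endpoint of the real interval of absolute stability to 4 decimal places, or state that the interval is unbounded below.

(−∞, 0) — no finite endpoint.

Test eqn y'=λy, z=hλ:
  y_{n+1} = y_n + z·[1/4·y_n + 3/4·y_{n+1}] ⇒ (1 − 3/4z)y_{n+1} = (1 + 1/4z)y_n
  ⇒ R(z) = (1 + 1/4z)/(1 − 3/4z).

Solve |R(x)|<1 on ℝ⁻.
x=-1.38: |R|=0.3219
x=-2: |R|=0.2000
x=-10: |R|=0.1765
x=-100: |R|=0.3158
θ=3/4≥1/2 ⇒ |1+1/4x|<|1−3/4x| ∀x<0 ⇒ unbounded interval.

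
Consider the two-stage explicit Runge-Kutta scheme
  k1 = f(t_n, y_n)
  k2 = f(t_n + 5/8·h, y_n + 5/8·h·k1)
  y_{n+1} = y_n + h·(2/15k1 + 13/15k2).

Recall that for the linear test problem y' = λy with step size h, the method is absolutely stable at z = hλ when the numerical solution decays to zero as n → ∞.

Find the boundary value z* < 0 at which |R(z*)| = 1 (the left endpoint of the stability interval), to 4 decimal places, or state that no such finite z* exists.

Set f=λy, z=hλ:
  k1=λy_n ⇒ h·k1=z·y_n;  k2=λ(1+5/8z)y_n ⇒ h·k2=z(1+5/8z)y_n
  y_{n+1}/y_n = 1 + 2/15z + 13/15z(1+5/8z) = 1 + z + 13/24z²
  ⇒ R(z) = 1 + z + 13/24z².

Boundary: |R(x)|=1, x<0.
x=-0.53: |R|=0.6222
R=1: x+13/24x²=0 ⇒ x=−24/13=-1.8462; min R=1−1/(4·13/24)=0.5385>−1
Confirm numerically:
  x=-1.814: |R|=0.96841 <1
  x=-1.532: |R|=0.73930 <1
  x=-1.216: |R|=0.58494 <1
  x=-2.254: |R|=1.49795 >1
  x=-2.043: |R|=1.21783 >1
  x=-1.890: |R|=1.04489 >1
So |R|<1 on (-1.8462, 0).

z* = -1.8462.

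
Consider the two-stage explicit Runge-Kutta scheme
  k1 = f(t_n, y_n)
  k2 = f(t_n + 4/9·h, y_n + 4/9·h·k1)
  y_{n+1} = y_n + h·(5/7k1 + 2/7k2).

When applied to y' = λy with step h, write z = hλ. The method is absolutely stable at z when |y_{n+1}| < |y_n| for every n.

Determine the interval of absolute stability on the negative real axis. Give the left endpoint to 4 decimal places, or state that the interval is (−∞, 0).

On y'=λy, z=hλ:
  k1=λy_n ⇒ h·k1=z·y_n;  k2=λ(1+4/9z)y_n ⇒ h·k2=z(1+4/9z)y_n
  y_{n+1}/y_n = 1 + 5/7z + 2/7z(1+4/9z) = 1 + z + 8/63z²
  so R(z) = 1 + z + 8/63z².

Find x<0 with |R(x)|<1.
x=-1.56: |R|=0.2510
R=1: x+8/63x²=0 ⇒ x=−63/8=-7.8750; min R=1−1/(4·8/63)=-0.9688>−1
Confirm numerically:
  x=-7.345: |R|=0.50567 <1
  x=-5.189: |R|=0.76986 <1
  x=-4.843: |R|=0.86463 <1
  x=-4.768: |R|=0.88117 <1
  x=-8.126: |R|=1.25900 >1
  x=-8.088: |R|=1.21876 >1
  x=-7.922: |R|=1.04728 >1
Interval (-7.8750, 0).

(-7.8750, 0).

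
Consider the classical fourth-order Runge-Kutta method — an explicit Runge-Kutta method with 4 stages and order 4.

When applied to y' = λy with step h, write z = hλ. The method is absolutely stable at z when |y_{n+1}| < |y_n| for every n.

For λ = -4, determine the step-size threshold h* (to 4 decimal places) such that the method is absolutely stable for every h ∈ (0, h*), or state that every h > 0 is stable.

Set f=λy, z=hλ:
  order 4, 4-stage ⇒ R(z)=1+z+z^2/2+z^3/6+z^4/24
  (e.g. R(-1.8)=0.28540, |R|=0.28540)

Boundary: |R(x)|=1, x<0.
x=-1.8: |R|=0.2854
|R(-1.96)|=0.3208 |R(-1.8)|=0.2854 |R(-1.13)|=0.3359
Bisect:
  x_lo=-3.6752 |R|=3.4066  x_hi=-0.2812 |R|=0.7549
  mid=-1.97823 |R|=0.32631 →hi
  mid=-2.82672 |R|=1.06428 →lo
  mid=-2.40247 |R|=0.56044 →hi
  mid=-2.61460 |R|=0.77170 →hi
  mid=-2.72066 |R|=0.90684 →hi
  mid=-2.77369 |R|=0.98264 →hi
  mid=-2.80020 |R|=1.02271 →lo
  mid=-2.78695 |R|=1.00249 →lo
  mid=-2.78032 |R|=0.99252 →hi
  mid=-2.78363 |R|=0.99750 →hi
  ...
  [-2.78550,-2.78529] ⇒ x*=-2.7853
Stable set (-2.7853, 0).

(-2.7853,0); λ=-4 ⇒ h* = 0.6963.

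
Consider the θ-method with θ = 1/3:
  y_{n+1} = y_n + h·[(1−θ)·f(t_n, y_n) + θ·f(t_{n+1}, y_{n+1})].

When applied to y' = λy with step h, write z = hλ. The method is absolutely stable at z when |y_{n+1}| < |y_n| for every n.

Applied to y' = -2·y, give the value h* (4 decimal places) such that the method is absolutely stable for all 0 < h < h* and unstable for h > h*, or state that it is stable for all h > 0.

(-6.0000,0); λ=-2 ⇒ h* = (6)/2 = 3.0000.

With y'=λy (z=hλ):
  y_{n+1} = y_n + z·[2/3·y_n + 1/3·y_{n+1}] ⇒ (1 − 1/3z)y_{n+1} = (1 + 2/3z)y_n
  ⇒ R(z) = (1 + 2/3z)/(1 − 1/3z).

Solve |R(x)|<1 on ℝ⁻.
x=-0.68: |R|=0.4457
R=−1: 1+2/3x = −1+1/3x ⇒ -1/3x=2 ⇒ x=2/(-1/3)=-6.0000
Confirm numerically:
  x=-4.617: |R|=0.81843 <1
  x=-3.912: |R|=0.69792 <1
  x=-3.737: |R|=0.66409 <1
  x=-3.173: |R|=0.54204 <1
  x=-6.241: |R|=1.02608 >1
  x=-6.110: |R|=1.01207 >1
Stable set (-6.0000, 0).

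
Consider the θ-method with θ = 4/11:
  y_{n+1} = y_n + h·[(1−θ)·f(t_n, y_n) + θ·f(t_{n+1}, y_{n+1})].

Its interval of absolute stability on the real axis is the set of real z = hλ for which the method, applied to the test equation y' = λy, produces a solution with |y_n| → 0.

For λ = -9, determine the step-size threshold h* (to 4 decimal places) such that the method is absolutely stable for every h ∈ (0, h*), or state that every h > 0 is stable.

(-7.3333,0); λ=-9 ⇒ h* = (22/3)/9 = 0.8148.

Set f=λy, z=hλ:
  y_{n+1} = y_n + z·[7/11·y_n + 4/11·y_{n+1}] ⇒ (1 − 4/11z)y_{n+1} = (1 + 7/11z)y_n
  ⇒ R(z) = (1 + 7/11z)/(1 − 4/11z).

Find x<0 with |R(x)|<1.
x=-1.36: |R|=0.0900
R=−1: 1+7/11x = −1+4/11x ⇒ -3/11x=2 ⇒ x=2/(-3/11)=-7.3333
Confirm numerically:
  x=-6.489: |R|=0.93146 <1
  x=-6.473: |R|=0.93004 <1
  x=-3.174: |R|=0.47341 <1
  x=-7.727: |R|=1.02818 >1
  x=-7.609: |R|=1.01996 >1
  x=-7.483: |R|=1.01097 >1
So |R|<1 on (-7.3333, 0).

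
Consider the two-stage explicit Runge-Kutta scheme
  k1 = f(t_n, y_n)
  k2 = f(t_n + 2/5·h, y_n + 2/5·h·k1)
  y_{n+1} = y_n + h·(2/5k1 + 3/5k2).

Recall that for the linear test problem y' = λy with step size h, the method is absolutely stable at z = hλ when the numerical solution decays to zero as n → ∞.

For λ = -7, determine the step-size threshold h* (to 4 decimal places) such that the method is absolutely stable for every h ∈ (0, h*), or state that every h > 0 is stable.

(-4.1667,0); λ=-7 ⇒ h* = (25/6)/7 = 0.5952.

On y'=λy, z=hλ:
  k1=λy_n ⇒ h·k1=z·y_n;  k2=λ(1+2/5z)y_n ⇒ h·k2=z(1+2/5z)y_n
  y_{n+1}/y_n = 1 + 2/5z + 3/5z(1+2/5z) = 1 + z + 6/25z²
  R(z) = 1 + z + 6/25z².

Boundary: |R(x)|=1, x<0.
x=-0.83: |R|=0.3353
R=1: x+6/25x²=0 ⇒ x=−25/6=-4.1667; min R=1−1/(4·6/25)=-0.0417>−1
Confirm numerically:
  x=-3.842: |R|=0.70063 <1
  x=-3.655: |R|=0.55117 <1
  x=-3.399: |R|=0.37377 <1
  x=-1.864: |R|=0.03012 <1
  x=-4.679: |R|=1.57533 >1
  x=-4.581: |R|=1.45553 >1
Stable set (-4.1667, 0).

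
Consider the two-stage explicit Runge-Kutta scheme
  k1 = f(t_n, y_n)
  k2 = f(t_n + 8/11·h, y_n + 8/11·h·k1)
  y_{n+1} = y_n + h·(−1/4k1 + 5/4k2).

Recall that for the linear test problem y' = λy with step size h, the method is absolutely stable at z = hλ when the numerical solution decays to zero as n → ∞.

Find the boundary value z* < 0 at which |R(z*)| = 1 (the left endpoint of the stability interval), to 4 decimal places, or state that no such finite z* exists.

Set f=λy, z=hλ:
  k1=λy_n ⇒ h·k1=z·y_n;  k2=λ(1+8/11z)y_n ⇒ h·k2=z(1+8/11z)y_n
  y_{n+1}/y_n = 1 − 1/4z + 5/4z(1+8/11z) = 1 + z + 10/11z²
  so R(z) = 1 + z + 10/11z².

Solve |R(x)|<1 on ℝ⁻.
x=-1.76: |R|=2.0560
R=1: x+10/11x²=0 ⇒ x=−11/10=-1.1000; min R=1−1/(4·10/11)=0.7250>−1
Confirm numerically:
  x=-0.849: |R|=0.80627 <1
  x=-0.775: |R|=0.77102 <1
  x=-0.678: |R|=0.73989 <1
  x=-1.477: |R|=1.50621 >1
  x=-1.467: |R|=1.48944 >1
  x=-1.286: |R|=1.21745 >1
Stable set (-1.1000, 0).

left endpoint -1.1000.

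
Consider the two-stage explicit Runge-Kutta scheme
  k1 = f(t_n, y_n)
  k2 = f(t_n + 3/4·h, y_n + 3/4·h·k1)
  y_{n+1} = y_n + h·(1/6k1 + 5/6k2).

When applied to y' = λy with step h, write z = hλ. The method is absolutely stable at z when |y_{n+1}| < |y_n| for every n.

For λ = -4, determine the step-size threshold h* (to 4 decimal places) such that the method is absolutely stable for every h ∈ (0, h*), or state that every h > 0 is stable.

(-1.6000,0); λ=-4 ⇒ h* = (8/5)/4 = 0.4000.

With y'=λy (z=hλ):
  k1=λy_n ⇒ h·k1=z·y_n;  k2=λ(1+3/4z)y_n ⇒ h·k2=z(1+3/4z)y_n
  y_{n+1}/y_n = 1 + 1/6z + 5/6z(1+3/4z) = 1 + z + 5/8z²
  ⇒ R(z) = 1 + z + 5/8z².

Boundary: |R(x)|=1, x<0.
x=-1.35: |R|=0.7891
R=1: x+5/8x²=0 ⇒ x=−8/5=-1.6000; min R=1−1/(4·5/8)=0.6000>−1
Confirm numerically:
  x=-1.563: |R|=0.96386 <1
  x=-0.981: |R|=0.62048 <1
  x=-0.828: |R|=0.60049 <1
  x=-0.730: |R|=0.60306 <1
  x=-2.008: |R|=1.51204 >1
  x=-1.843: |R|=1.27991 >1
Stable set (-1.6000, 0).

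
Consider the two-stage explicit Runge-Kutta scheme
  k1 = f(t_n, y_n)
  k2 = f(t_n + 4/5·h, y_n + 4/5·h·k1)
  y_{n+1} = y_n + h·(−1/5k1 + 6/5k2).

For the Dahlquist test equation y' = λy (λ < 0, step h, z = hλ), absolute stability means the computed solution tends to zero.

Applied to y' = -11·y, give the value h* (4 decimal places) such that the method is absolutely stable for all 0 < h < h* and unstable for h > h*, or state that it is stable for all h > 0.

With y'=λy (z=hλ):
  k1=λy_n ⇒ h·k1=z·y_n;  k2=λ(1+4/5z)y_n ⇒ h·k2=z(1+4/5z)y_n
  y_{n+1}/y_n = 1 − 1/5z + 6/5z(1+4/5z) = 1 + z + 24/25z²
  R(z) = 1 + z + 24/25z².

Need |R(x)|<1, x<0.
x=-1.27: |R|=1.2784
R=1: x+24/25x²=0 ⇒ x=−25/24=-1.0417; min R=1−1/(4·24/25)=0.7396>−1
Confirm numerically:
  x=-0.998: |R|=0.95816 <1
  x=-0.884: |R|=0.86620 <1
  x=-0.741: |R|=0.78612 <1
  x=-0.494: |R|=0.74027 <1
  x=-1.624: |R|=1.90788 >1
  x=-1.216: |R|=1.20351 >1
Interval (-1.0417, 0).

(-1.0417,0); λ=-11 ⇒ h* = (25/24)/11 = 0.0947.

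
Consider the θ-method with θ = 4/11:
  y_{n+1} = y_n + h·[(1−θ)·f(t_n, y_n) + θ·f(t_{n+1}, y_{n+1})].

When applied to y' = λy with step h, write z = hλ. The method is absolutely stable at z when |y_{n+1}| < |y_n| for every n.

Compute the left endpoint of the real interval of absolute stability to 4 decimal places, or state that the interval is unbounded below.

On y'=λy, z=hλ:
  y_{n+1} = y_n + z·[7/11·y_n + 4/11·y_{n+1}] ⇒ (1 − 4/11z)y_{n+1} = (1 + 7/11z)y_n
  ⇒ R(z) = (1 + 7/11z)/(1 − 4/11z).

Find x<0 with |R(x)|<1.
x=-0.61: |R|=0.5007
R=−1: 1+7/11x = −1+4/11x ⇒ -3/11x=2 ⇒ x=2/(-3/11)=-7.3333
Confirm numerically:
  x=-7.188: |R|=0.98903 <1
  x=-6.762: |R|=0.95495 <1
  x=-6.134: |R|=0.89875 <1
  x=-7.706: |R|=1.02673 >1
  x=-7.685: |R|=1.02528 >1
  x=-7.506: |R|=1.01263 >1
Interval (-7.3333, 0).

left endpoint -7.3333.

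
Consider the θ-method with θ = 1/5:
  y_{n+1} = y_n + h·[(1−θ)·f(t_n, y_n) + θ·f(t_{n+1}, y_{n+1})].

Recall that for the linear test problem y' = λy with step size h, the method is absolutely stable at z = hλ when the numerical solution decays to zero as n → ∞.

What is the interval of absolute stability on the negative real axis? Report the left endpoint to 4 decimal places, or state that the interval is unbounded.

Set f=λy, z=hλ:
  y_{n+1} = y_n + z·[4/5·y_n + 1/5·y_{n+1}] ⇒ (1 − 1/5z)y_{n+1} = (1 + 4/5z)y_n
  Hence R(z) = (1 + 4/5z)/(1 − 1/5z).

Need |R(x)|<1, x<0.
x=-1.42: |R|=0.1059
R=−1: 1+4/5x = −1+1/5x ⇒ -3/5x=2 ⇒ x=2/(-3/5)=-3.3333
Confirm numerically:
  x=-3.186: |R|=0.94601 <1
  x=-2.971: |R|=0.86363 <1
  x=-1.888: |R|=0.37050 <1
  x=-1.677: |R|=0.25580 <1
  x=-3.769: |R|=1.14905 >1
  x=-3.717: |R|=1.13204 >1
Stable set (-3.3333, 0).

(-3.3333, 0).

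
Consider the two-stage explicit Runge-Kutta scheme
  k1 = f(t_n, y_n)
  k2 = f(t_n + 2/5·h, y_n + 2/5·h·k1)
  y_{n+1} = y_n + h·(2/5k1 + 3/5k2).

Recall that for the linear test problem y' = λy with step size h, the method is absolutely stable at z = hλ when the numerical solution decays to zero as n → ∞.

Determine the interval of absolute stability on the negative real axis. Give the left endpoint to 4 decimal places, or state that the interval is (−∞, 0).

(-4.1667, 0).

Test eqn y'=λy, z=hλ:
  k1=λy_n ⇒ h·k1=z·y_n;  k2=λ(1+2/5z)y_n ⇒ h·k2=z(1+2/5z)y_n
  y_{n+1}/y_n = 1 + 2/5z + 3/5z(1+2/5z) = 1 + z + 6/25z²
  so R(z) = 1 + z + 6/25z².

Boundary: |R(x)|=1, x<0.
x=-1.79: |R|=0.0210
R=1: x+6/25x²=0 ⇒ x=−25/6=-4.1667; min R=1−1/(4·6/25)=-0.0417>−1
Confirm numerically:
  x=-4.018: |R|=0.85664 <1
  x=-2.769: |R|=0.07117 <1
  x=-2.580: |R|=0.01754 <1
  x=-2.189: |R|=0.03899 <1
  x=-4.437: |R|=1.28787 >1
  x=-4.425: |R|=1.27435 >1
  x=-4.286: |R|=1.12275 >1
Stable set (-4.1667, 0).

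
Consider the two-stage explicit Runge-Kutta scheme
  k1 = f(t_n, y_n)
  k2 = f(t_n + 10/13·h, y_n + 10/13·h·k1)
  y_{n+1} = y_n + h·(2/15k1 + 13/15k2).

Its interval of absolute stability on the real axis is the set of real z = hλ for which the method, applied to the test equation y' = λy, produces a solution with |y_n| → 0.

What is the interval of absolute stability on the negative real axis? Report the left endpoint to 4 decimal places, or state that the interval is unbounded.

On y'=λy, z=hλ:
  k1=λy_n ⇒ h·k1=z·y_n;  k2=λ(1+10/13z)y_n ⇒ h·k2=z(1+10/13z)y_n
  y_{n+1}/y_n = 1 + 2/15z + 13/15z(1+10/13z) = 1 + z + 2/3z²
  so R(z) = 1 + z + 2/3z².

Find x<0 with |R(x)|<1.
x=-0.32: |R|=0.7483
R=1: x+2/3x²=0 ⇒ x=−3/2=-1.5000; min R=1−1/(4·2/3)=0.6250>−1
Confirm numerically:
  x=-1.286: |R|=0.81653 <1
  x=-1.239: |R|=0.78441 <1
  x=-0.952: |R|=0.65220 <1
  x=-1.630: |R|=1.14127 >1
  x=-1.552: |R|=1.05380 >1
Interval (-1.5000, 0).

(-1.5000, 0).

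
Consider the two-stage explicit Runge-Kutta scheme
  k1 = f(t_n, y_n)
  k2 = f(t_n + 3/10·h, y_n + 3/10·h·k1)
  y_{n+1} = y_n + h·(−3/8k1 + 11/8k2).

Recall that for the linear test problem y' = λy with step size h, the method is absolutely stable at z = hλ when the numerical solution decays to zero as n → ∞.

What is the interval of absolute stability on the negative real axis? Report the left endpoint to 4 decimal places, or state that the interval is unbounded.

(-2.4242, 0).

On y'=λy, z=hλ:
  k1=λy_n ⇒ h·k1=z·y_n;  k2=λ(1+3/10z)y_n ⇒ h·k2=z(1+3/10z)y_n
  y_{n+1}/y_n = 1 − 3/8z + 11/8z(1+3/10z) = 1 + z + 33/80z²
  R(z) = 1 + z + 33/80z².

Need |R(x)|<1, x<0.
x=-1.03: |R|=0.4076
R=1: x+33/80x²=0 ⇒ x=−80/33=-2.4242; min R=1−1/(4·33/80)=0.3939>−1
Confirm numerically:
  x=-1.942: |R|=0.61369 <1
  x=-1.604: |R|=0.45729 <1
  x=-1.561: |R|=0.44415 <1
  x=-2.996: |R|=1.70661 >1
  x=-2.739: |R|=1.35562 >1
  x=-2.499: |R|=1.07706 >1
Interval (-2.4242, 0).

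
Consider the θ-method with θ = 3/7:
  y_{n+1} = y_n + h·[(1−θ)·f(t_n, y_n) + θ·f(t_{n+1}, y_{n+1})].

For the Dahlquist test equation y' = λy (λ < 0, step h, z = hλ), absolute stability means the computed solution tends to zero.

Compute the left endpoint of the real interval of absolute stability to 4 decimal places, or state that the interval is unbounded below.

Test eqn y'=λy, z=hλ:
  y_{n+1} = y_n + z·[4/7·y_n + 3/7·y_{n+1}] ⇒ (1 − 3/7z)y_{n+1} = (1 + 4/7z)y_n
  R(z) = (1 + 4/7z)/(1 − 3/7z).

Solve |R(x)|<1 on ℝ⁻.
x=-0.71: |R|=0.4556
R=−1: 1+4/7x = −1+3/7x ⇒ -1/7x=2 ⇒ x=2/(-1/7)=-14.0000
Confirm numerically:
  x=-11.390: |R|=0.93660 <1
  x=-10.823: |R|=0.91951 <1
  x=-5.670: |R|=0.65306 <1
  x=-14.202: |R|=1.00407 >1
  x=-14.092: |R|=1.00187 >1
Interval (-14.0000, 0).

z* = -14.0000.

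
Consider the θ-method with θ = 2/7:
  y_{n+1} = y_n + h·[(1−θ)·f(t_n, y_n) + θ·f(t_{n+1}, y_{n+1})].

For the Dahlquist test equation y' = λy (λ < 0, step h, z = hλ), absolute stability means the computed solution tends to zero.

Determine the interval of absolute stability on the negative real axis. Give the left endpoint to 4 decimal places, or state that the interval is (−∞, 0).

z∈(-4.6667,0).

Set f=λy, z=hλ:
  y_{n+1} = y_n + z·[5/7·y_n + 2/7·y_{n+1}] ⇒ (1 − 2/7z)y_{n+1} = (1 + 5/7z)y_n
  R(z) = (1 + 5/7z)/(1 − 2/7z).

Find x<0 with |R(x)|<1.
x=-1.22: |R|=0.0953
R=−1: 1+5/7x = −1+2/7x ⇒ -3/7x=2 ⇒ x=2/(-3/7)=-4.6667
Confirm numerically:
  x=-3.786: |R|=0.81869 <1
  x=-3.048: |R|=0.62920 <1
  x=-2.832: |R|=0.56538 <1
  x=-4.885: |R|=1.03906 >1
  x=-4.867: |R|=1.03591 >1
Interval (-4.6667, 0).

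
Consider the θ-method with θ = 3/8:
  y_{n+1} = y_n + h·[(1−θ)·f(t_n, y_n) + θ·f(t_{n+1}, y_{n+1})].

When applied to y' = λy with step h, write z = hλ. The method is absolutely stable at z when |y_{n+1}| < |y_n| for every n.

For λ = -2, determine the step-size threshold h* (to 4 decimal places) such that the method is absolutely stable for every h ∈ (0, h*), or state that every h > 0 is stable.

Set f=λy, z=hλ:
  y_{n+1} = y_n + z·[5/8·y_n + 3/8·y_{n+1}] ⇒ (1 − 3/8z)y_{n+1} = (1 + 5/8z)y_n
  ⇒ R(z) = (1 + 5/8z)/(1 − 3/8z).

Solve |R(x)|<1 on ℝ⁻.
x=-1.36: |R|=0.0993
R=−1: 1+5/8x = −1+3/8x ⇒ -1/4x=2 ⇒ x=2/(-1/4)=-8.0000
Confirm numerically:
  x=-7.711: |R|=0.98143 <1
  x=-7.643: |R|=0.97691 <1
  x=-5.415: |R|=0.78676 <1
  x=-8.520: |R|=1.03099 >1
  x=-8.281: |R|=1.01711 >1
  x=-8.180: |R|=1.01106 >1
Interval (-8.0000, 0).

(-8.0000,0); λ=-2 ⇒ h* = (8)/2 = 4.0000.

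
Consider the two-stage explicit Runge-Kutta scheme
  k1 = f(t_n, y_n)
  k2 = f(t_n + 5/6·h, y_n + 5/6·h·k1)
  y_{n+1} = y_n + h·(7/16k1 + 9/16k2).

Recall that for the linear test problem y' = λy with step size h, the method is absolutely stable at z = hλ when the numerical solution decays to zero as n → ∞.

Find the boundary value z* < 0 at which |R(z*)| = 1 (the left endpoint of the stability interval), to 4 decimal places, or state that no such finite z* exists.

Test eqn y'=λy, z=hλ:
  k1=λy_n ⇒ h·k1=z·y_n;  k2=λ(1+5/6z)y_n ⇒ h·k2=z(1+5/6z)y_n
  y_{n+1}/y_n = 1 + 7/16z + 9/16z(1+5/6z) = 1 + z + 15/32z²
  Hence R(z) = 1 + z + 15/32z².

Find x<0 with |R(x)|<1.
x=-1.5: |R|=0.5547
R=1: x+15/32x²=0 ⇒ x=−32/15=-2.1333; min R=1−1/(4·15/32)=0.4667>−1
Confirm numerically:
  x=-1.831: |R|=0.74051 <1
  x=-1.204: |R|=0.47551 <1
  x=-1.072: |R|=0.46668 <1
  x=-2.676: |R|=1.68071 >1
  x=-2.673: |R|=1.67619 >1
  x=-2.665: |R|=1.66417 >1
So |R|<1 on (-2.1333, 0).

z* = -2.1333.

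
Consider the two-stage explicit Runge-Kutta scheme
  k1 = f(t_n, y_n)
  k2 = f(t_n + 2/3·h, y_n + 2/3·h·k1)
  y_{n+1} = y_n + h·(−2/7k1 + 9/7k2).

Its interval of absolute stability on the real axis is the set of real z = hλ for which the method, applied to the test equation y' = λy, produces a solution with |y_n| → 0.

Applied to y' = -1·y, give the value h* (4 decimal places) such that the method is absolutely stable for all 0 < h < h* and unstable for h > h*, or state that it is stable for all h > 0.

(-1.1667,0); λ=-1 ⇒ h* = (7/6)/1 = 1.1667.

Test eqn y'=λy, z=hλ:
  k1=λy_n ⇒ h·k1=z·y_n;  k2=λ(1+2/3z)y_n ⇒ h·k2=z(1+2/3z)y_n
  y_{n+1}/y_n = 1 − 2/7z + 9/7z(1+2/3z) = 1 + z + 6/7z²
  R(z) = 1 + z + 6/7z².

Boundary: |R(x)|=1, x<0.
x=-0.3: |R|=0.7771
R=1: x+6/7x²=0 ⇒ x=−7/6=-1.1667; min R=1−1/(4·6/7)=0.7083>−1
Confirm numerically:
  x=-0.896: |R|=0.79213 <1
  x=-0.835: |R|=0.76262 <1
  x=-0.560: |R|=0.70880 <1
  x=-0.538: |R|=0.71009 <1
  x=-1.659: |R|=1.70010 >1
  x=-1.478: |R|=1.39441 >1
  x=-1.219: |R|=1.05468 >1
Interval (-1.1667, 0).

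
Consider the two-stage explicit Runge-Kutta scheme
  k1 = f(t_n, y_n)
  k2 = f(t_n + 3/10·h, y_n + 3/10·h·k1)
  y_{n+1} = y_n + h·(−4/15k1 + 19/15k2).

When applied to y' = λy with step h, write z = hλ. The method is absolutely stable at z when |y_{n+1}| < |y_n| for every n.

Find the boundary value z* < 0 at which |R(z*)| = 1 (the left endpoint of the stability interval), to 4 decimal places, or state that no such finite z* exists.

z* = -2.6316.

Test eqn y'=λy, z=hλ:
  k1=λy_n ⇒ h·k1=z·y_n;  k2=λ(1+3/10z)y_n ⇒ h·k2=z(1+3/10z)y_n
  y_{n+1}/y_n = 1 − 4/15z + 19/15z(1+3/10z) = 1 + z + 19/50z²
  Hence R(z) = 1 + z + 19/50z².

Find x<0 with |R(x)|<1.
x=-1.28: |R|=0.3426
R=1: x+19/50x²=0 ⇒ x=−50/19=-2.6316; min R=1−1/(4·19/50)=0.3421>−1
Confirm numerically:
  x=-2.584: |R|=0.95328 <1
  x=-2.434: |R|=0.81726 <1
  x=-1.562: |R|=0.36514 <1
  x=-3.138: |R|=1.60388 >1
  x=-3.049: |R|=1.48363 >1
  x=-2.812: |R|=1.19279 >1
So |R|<1 on (-2.6316, 0).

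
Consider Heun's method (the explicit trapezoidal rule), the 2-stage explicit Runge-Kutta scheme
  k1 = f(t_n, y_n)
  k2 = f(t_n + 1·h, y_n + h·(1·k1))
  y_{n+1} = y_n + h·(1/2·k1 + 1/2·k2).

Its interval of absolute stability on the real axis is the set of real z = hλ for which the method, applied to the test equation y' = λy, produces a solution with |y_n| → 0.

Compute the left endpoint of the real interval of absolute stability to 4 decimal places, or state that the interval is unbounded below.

z* = -2.0000.

Set f=λy, z=hλ:
  order 2, 2-stage ⇒ R(z)=1+z+z^2/2
  (e.g. R(-1.57)=0.66245, |R|=0.66245)

Solve |R(x)|<1 on ℝ⁻.
x=-1.57: |R|=0.6624
|R(-2.1)|=1.1050 |R(-1.62)|=0.6922 |R(-1.43)|=0.5924
Bisect:
  x_lo=-2.5403 |R|=1.6863  x_hi=-0.3383 |R|=0.7189
  mid=-1.43930 |R|=0.59649 →hi
  mid=-1.98982 |R|=0.98987 →hi
  mid=-2.26508 |R|=1.30021 →lo
  mid=-2.12745 |R|=1.13557 →lo
  mid=-2.05863 |R|=1.06035 →lo
  mid=-2.02422 |R|=1.02452 →lo
  mid=-2.00702 |R|=1.00705 →lo
  ...
  [-2.00003,-1.99990] ⇒ x*=-2.0000
Stable set (-2.0000, 0).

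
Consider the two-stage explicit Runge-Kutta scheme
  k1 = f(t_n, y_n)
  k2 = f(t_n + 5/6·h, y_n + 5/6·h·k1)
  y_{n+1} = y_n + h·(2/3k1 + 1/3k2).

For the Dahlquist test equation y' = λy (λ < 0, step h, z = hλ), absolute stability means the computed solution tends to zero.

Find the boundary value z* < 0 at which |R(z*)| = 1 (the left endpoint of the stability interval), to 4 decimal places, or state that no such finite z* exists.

z* = -3.6000.

On y'=λy, z=hλ:
  k1=λy_n ⇒ h·k1=z·y_n;  k2=λ(1+5/6z)y_n ⇒ h·k2=z(1+5/6z)y_n
  y_{n+1}/y_n = 1 + 2/3z + 1/3z(1+5/6z) = 1 + z + 5/18z²
  Hence R(z) = 1 + z + 5/18z².

Boundary: |R(x)|=1, x<0.
x=-0.67: |R|=0.4547
R=1: x+5/18x²=0 ⇒ x=−18/5=-3.6000; min R=1−1/(4·5/18)=0.1000>−1
Confirm numerically:
  x=-3.294: |R|=0.72001 <1
  x=-3.027: |R|=0.51820 <1
  x=-2.816: |R|=0.38674 <1
  x=-1.766: |R|=0.10032 <1
  x=-3.895: |R|=1.31917 >1
  x=-3.631: |R|=1.03127 >1
Stable set (-3.6000, 0).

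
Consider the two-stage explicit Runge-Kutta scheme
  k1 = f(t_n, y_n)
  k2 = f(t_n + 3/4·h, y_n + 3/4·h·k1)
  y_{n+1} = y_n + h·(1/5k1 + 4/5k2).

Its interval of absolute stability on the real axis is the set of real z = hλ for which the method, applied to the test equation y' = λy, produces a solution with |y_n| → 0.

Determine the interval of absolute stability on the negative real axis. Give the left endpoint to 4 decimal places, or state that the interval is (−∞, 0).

(-1.6667, 0).

Set f=λy, z=hλ:
  k1=λy_n ⇒ h·k1=z·y_n;  k2=λ(1+3/4z)y_n ⇒ h·k2=z(1+3/4z)y_n
  y_{n+1}/y_n = 1 + 1/5z + 4/5z(1+3/4z) = 1 + z + 3/5z²
  ⇒ R(z) = 1 + z + 3/5z².

Solve |R(x)|<1 on ℝ⁻.
x=-0.57: |R|=0.6249
R=1: x+3/5x²=0 ⇒ x=−5/3=-1.6667; min R=1−1/(4·3/5)=0.5833>−1
Confirm numerically:
  x=-1.642: |R|=0.97570 <1
  x=-1.508: |R|=0.85644 <1
  x=-0.768: |R|=0.58589 <1
  x=-0.717: |R|=0.59145 <1
  x=-2.178: |R|=1.66821 >1
  x=-1.910: |R|=1.27886 >1
Interval (-1.6667, 0).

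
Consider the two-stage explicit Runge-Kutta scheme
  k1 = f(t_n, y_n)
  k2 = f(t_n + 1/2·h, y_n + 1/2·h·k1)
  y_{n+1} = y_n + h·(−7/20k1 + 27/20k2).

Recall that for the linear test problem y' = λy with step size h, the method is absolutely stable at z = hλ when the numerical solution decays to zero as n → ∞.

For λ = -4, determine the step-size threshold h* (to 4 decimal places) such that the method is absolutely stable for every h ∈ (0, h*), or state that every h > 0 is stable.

With y'=λy (z=hλ):
  k1=λy_n ⇒ h·k1=z·y_n;  k2=λ(1+1/2z)y_n ⇒ h·k2=z(1+1/2z)y_n
  y_{n+1}/y_n = 1 − 7/20z + 27/20z(1+1/2z) = 1 + z + 27/40z²
  Hence R(z) = 1 + z + 27/40z².

Need |R(x)|<1, x<0.
x=-1.7: |R|=1.2508
R=1: x+27/40x²=0 ⇒ x=−40/27=-1.4815; min R=1−1/(4·27/40)=0.6296>−1
Confirm numerically:
  x=-1.457: |R|=0.97592 <1
  x=-1.192: |R|=0.76708 <1
  x=-0.684: |R|=0.63180 <1
  x=-1.887: |R|=1.51652 >1
  x=-1.803: |R|=1.39130 >1
  x=-1.738: |R|=1.30093 >1
So |R|<1 on (-1.4815, 0).

(-1.4815,0); λ=-4 ⇒ h* = (40/27)/4 = 0.3704.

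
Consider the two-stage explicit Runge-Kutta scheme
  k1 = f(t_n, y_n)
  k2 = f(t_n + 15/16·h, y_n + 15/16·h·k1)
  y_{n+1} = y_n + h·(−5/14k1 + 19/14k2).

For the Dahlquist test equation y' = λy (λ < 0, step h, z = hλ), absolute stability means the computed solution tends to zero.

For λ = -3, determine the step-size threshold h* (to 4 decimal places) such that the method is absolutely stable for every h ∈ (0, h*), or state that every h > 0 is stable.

(-0.7860,0); λ=-3 ⇒ h* = (224/285)/3 = 0.2620.

On y'=λy, z=hλ:
  k1=λy_n ⇒ h·k1=z·y_n;  k2=λ(1+15/16z)y_n ⇒ h·k2=z(1+15/16z)y_n
  y_{n+1}/y_n = 1 − 5/14z + 19/14z(1+15/16z) = 1 + z + 285/224z²
  R(z) = 1 + z + 285/224z².

Find x<0 with |R(x)|<1.
x=-1.68: |R|=2.9110
R=1: x+285/224x²=0 ⇒ x=−224/285=-0.7860; min R=1−1/(4·285/224)=0.8035>−1
Confirm numerically:
  x=-0.714: |R|=0.93462 <1
  x=-0.621: |R|=0.86966 <1
  x=-0.566: |R|=0.84160 <1
  x=-0.336: |R|=0.80764 <1
  x=-1.126: |R|=1.48715 >1
  x=-1.112: |R|=1.46128 >1
  x=-0.888: |R|=1.11528 >1
Interval (-0.7860, 0).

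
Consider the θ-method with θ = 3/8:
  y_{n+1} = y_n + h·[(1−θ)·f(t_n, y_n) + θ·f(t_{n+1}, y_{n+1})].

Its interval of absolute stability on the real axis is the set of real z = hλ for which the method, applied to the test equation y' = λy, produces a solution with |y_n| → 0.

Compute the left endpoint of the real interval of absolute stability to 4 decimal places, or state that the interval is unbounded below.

Set f=λy, z=hλ:
  y_{n+1} = y_n + z·[5/8·y_n + 3/8·y_{n+1}] ⇒ (1 − 3/8z)y_{n+1} = (1 + 5/8z)y_n
  so R(z) = (1 + 5/8z)/(1 − 3/8z).

Find x<0 with |R(x)|<1.
x=-1: |R|=0.2727
R=−1: 1+5/8x = −1+3/8x ⇒ -1/4x=2 ⇒ x=2/(-1/4)=-8.0000
Confirm numerically:
  x=-4.441: |R|=0.66618 <1
  x=-3.589: |R|=0.52992 <1
  x=-3.432: |R|=0.50066 <1
  x=-8.345: |R|=1.02089 >1
  x=-8.068: |R|=1.00422 >1
So |R|<1 on (-8.0000, 0).

left endpoint -8.0000.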